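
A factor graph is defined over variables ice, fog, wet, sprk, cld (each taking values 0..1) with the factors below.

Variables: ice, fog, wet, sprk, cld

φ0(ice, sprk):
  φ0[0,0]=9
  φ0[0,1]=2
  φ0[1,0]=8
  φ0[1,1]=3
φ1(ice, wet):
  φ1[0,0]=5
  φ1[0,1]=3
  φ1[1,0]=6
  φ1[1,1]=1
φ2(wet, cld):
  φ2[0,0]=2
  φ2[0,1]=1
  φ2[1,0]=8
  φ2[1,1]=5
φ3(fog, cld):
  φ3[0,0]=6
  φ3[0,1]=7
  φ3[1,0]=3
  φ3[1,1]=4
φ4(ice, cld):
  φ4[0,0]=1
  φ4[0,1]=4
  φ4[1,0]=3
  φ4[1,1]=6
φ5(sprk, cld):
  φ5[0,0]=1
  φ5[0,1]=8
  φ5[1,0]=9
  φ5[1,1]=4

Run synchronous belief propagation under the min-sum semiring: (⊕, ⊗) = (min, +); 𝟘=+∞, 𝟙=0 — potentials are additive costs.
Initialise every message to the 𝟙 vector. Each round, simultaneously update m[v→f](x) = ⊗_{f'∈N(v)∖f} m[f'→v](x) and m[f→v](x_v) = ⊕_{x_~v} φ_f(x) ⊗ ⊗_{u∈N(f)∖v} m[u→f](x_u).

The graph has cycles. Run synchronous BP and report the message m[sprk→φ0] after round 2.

message @ round 2 = [1, 4]

init: all messages = 𝟙 over 2 values
r1 m[φ0→ice] = [2, 3]
r1 m[φ0→sprk] = [8, 2]
r1 m[φ1→ice] = [3, 1]
r1 m[φ1→wet] = [5, 1]
r1 m[φ2→wet] = [1, 5]
r1 m[φ2→cld] = [2, 1]
r1 m[φ3→fog] = [6, 3]
r1 m[φ3→cld] = [3, 4]
r1 m[φ4→ice] = [1, 3]
r1 m[φ4→cld] = [1, 4]
r1 m[φ5→sprk] = [1, 4]
r1 m[φ5→cld] = [1, 4]
r1 m[ice→φ0] = [0, 0]
r1 m[ice→φ1] = [0, 0]
r1 m[ice→φ4] = [0, 0]
r1 m[fog→φ3] = [0, 0]
r1 m[wet→φ1] = [0, 0]
r1 m[wet→φ2] = [0, 0]
r1 m[sprk→φ0] = [0, 0]
r1 m[sprk→φ5] = [0, 0]
r1 m[cld→φ2] = [0, 0]
r1 m[cld→φ3] = [0, 0]
r1 m[cld→φ4] = [0, 0]
r1 m[cld→φ5] = [0, 0]
r2 m[φ0→ice] = [2, 3]
r2 m[φ0→sprk] = [8, 2]
r2 m[φ1→ice] = [3, 1]
r2 m[φ1→wet] = [5, 1]
r2 m[φ2→wet] = [1, 5]
r2 m[φ2→cld] = [2, 1]
r2 m[φ3→fog] = [6, 3]
r2 m[φ3→cld] = [3, 4]
r2 m[φ4→ice] = [1, 3]
r2 m[φ4→cld] = [1, 4]
r2 m[φ5→sprk] = [1, 4]
r2 m[φ5→cld] = [1, 4]
r2 m[ice→φ0] = [4, 4]
r2 m[ice→φ1] = [3, 6]
r2 m[ice→φ4] = [5, 4]
r2 m[fog→φ3] = [0, 0]
r2 m[wet→φ1] = [1, 5]
r2 m[wet→φ2] = [5, 1]
r2 m[sprk→φ0] = [1, 4]
r2 m[sprk→φ5] = [8, 2]
r2 m[cld→φ2] = [5, 12]
r2 m[cld→φ3] = [4, 9]
r2 m[cld→φ4] = [6, 9]
r2 m[cld→φ5] = [6, 9]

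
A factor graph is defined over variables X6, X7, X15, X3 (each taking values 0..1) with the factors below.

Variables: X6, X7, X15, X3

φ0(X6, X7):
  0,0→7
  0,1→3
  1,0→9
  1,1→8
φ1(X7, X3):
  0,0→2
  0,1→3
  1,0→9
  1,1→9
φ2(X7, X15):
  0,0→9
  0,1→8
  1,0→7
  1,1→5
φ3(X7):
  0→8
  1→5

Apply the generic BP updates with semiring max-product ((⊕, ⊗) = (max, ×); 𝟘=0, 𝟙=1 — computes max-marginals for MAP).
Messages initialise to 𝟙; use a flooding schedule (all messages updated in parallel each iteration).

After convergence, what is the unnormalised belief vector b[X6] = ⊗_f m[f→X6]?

init: all messages = 𝟙 over 2 values
r1 m[φ0→X6] = [7, 9]
r1 m[φ0→X7] = [9, 8]
r1 m[φ1→X7] = [3, 9]
r1 m[φ1→X3] = [9, 9]
r1 m[φ2→X7] = [9, 7]
r1 m[φ2→X15] = [9, 8]
r1 m[φ3→X7] = [8, 5]
r1 m[X6→φ0] = [1, 1]
r1 m[X7→φ0] = [1, 1]
r1 m[X7→φ1] = [1, 1]
r1 m[X7→φ2] = [1, 1]
r1 m[X7→φ3] = [1, 1]
r1 m[X15→φ2] = [1, 1]
r1 m[X3→φ1] = [1, 1]
r2 m[φ0→X6] = [7, 9]
r2 m[φ0→X7] = [9, 8]
r2 m[φ1→X7] = [3, 9]
r2 m[φ1→X3] = [9, 9]
r2 m[φ2→X7] = [9, 7]
r2 m[φ2→X15] = [9, 8]
r2 m[φ3→X7] = [8, 5]
r2 m[X6→φ0] = [1, 1]
r2 m[X7→φ0] = [216, 315]
r2 m[X7→φ1] = [648, 280]
r2 m[X7→φ2] = [216, 360]
r2 m[X7→φ3] = [243, 504]
r2 m[X15→φ2] = [1, 1]
r2 m[X3→φ1] = [1, 1]
r3 m[φ0→X6] = [1512, 2520]
r3 m[φ0→X7] = [9, 8]
r3 m[φ1→X7] = [3, 9]
r3 m[φ1→X3] = [2520, 2520]
r3 m[φ2→X7] = [9, 7]
r3 m[φ2→X15] = [2520, 1800]
r3 m[φ3→X7] = [8, 5]
r3 m[X6→φ0] = [1, 1]
r3 m[X7→φ0] = [216, 315]
r3 m[X7→φ1] = [648, 280]
r3 m[X7→φ2] = [216, 360]
r3 m[X7→φ3] = [243, 504]
r3 m[X15→φ2] = [1, 1]
r3 m[X3→φ1] = [1, 1]
r4 m[φ0→X6] = [1512, 2520]
r4 m[φ0→X7] = [9, 8]
r4 m[φ1→X7] = [3, 9]
r4 m[φ1→X3] = [2520, 2520]
r4 m[φ2→X7] = [9, 7]
r4 m[φ2→X15] = [2520, 1800]
r4 m[φ3→X7] = [8, 5]
r4 m[X6→φ0] = [1, 1]
r4 m[X7→φ0] = [216, 315]
r4 m[X7→φ1] = [648, 280]
r4 m[X7→φ2] = [216, 360]
r4 m[X7→φ3] = [243, 504]
r4 m[X15→φ2] = [1, 1]
r4 m[X3→φ1] = [1, 1]
fixed point reached at round 4
b[X6] = ⊗ incoming = [1512, 2520]

b[X6] = [1512, 2520]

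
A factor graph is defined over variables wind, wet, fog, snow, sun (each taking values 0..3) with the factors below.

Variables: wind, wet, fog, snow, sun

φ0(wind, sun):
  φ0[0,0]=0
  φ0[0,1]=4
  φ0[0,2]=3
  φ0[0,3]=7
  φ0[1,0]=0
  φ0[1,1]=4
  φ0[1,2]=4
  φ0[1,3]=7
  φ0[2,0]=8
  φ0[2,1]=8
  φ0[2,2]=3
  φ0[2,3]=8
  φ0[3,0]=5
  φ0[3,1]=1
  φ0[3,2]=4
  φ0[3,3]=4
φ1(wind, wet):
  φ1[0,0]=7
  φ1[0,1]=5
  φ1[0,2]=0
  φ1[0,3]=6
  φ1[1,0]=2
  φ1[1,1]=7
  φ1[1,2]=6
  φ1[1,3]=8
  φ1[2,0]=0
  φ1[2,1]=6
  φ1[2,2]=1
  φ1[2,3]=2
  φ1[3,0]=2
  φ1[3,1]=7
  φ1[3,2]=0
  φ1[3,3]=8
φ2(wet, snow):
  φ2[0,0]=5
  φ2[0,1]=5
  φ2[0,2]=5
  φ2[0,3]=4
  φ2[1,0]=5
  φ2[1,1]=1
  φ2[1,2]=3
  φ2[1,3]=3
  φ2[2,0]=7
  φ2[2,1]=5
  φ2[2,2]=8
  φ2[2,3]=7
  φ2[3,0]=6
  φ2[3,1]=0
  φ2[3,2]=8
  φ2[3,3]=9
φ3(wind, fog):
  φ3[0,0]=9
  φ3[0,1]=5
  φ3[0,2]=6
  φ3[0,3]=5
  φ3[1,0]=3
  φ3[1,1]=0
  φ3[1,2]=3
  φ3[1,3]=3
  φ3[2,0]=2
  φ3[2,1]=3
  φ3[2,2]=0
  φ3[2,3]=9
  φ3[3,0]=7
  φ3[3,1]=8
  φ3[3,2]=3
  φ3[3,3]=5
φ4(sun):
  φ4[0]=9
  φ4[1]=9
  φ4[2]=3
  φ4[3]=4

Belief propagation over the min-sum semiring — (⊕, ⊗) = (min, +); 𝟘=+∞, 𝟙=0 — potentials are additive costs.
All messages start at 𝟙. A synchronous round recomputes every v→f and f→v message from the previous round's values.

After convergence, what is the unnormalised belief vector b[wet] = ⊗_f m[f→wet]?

init: all messages = 𝟙 over 4 values
r1 m[φ0→wind] = [0, 0, 3, 1]
r1 m[φ0→sun] = [0, 1, 3, 4]
r1 m[φ1→wind] = [0, 2, 0, 0]
r1 m[φ1→wet] = [0, 5, 0, 2]
r1 m[φ2→wet] = [4, 1, 5, 0]
r1 m[φ2→snow] = [5, 0, 3, 3]
r1 m[φ3→wind] = [5, 0, 0, 3]
r1 m[φ3→fog] = [2, 0, 0, 3]
r1 m[φ4→sun] = [9, 9, 3, 4]
r1 m[wind→φ0] = [0, 0, 0, 0]
r1 m[wind→φ1] = [0, 0, 0, 0]
r1 m[wind→φ3] = [0, 0, 0, 0]
r1 m[wet→φ1] = [0, 0, 0, 0]
r1 m[wet→φ2] = [0, 0, 0, 0]
r1 m[fog→φ3] = [0, 0, 0, 0]
r1 m[snow→φ2] = [0, 0, 0, 0]
r1 m[sun→φ0] = [0, 0, 0, 0]
r1 m[sun→φ4] = [0, 0, 0, 0]
r2 m[φ0→wind] = [0, 0, 3, 1]
r2 m[φ0→sun] = [0, 1, 3, 4]
r2 m[φ1→wind] = [0, 2, 0, 0]
r2 m[φ1→wet] = [0, 5, 0, 2]
r2 m[φ2→wet] = [4, 1, 5, 0]
r2 m[φ2→snow] = [5, 0, 3, 3]
r2 m[φ3→wind] = [5, 0, 0, 3]
r2 m[φ3→fog] = [2, 0, 0, 3]
r2 m[φ4→sun] = [9, 9, 3, 4]
r2 m[wind→φ0] = [5, 2, 0, 3]
r2 m[wind→φ1] = [5, 0, 3, 4]
r2 m[wind→φ3] = [0, 2, 3, 1]
r2 m[wet→φ1] = [4, 1, 5, 0]
r2 m[wet→φ2] = [0, 5, 0, 2]
r2 m[fog→φ3] = [0, 0, 0, 0]
r2 m[snow→φ2] = [0, 0, 0, 0]
r2 m[sun→φ0] = [9, 9, 3, 4]
r2 m[sun→φ4] = [0, 1, 3, 4]
r3 m[φ0→wind] = [6, 7, 6, 7]
r3 m[φ0→sun] = [2, 4, 3, 7]
r3 m[φ1→wind] = [5, 6, 2, 5]
r3 m[φ1→wet] = [2, 7, 4, 5]
r3 m[φ2→wet] = [4, 1, 5, 0]
r3 m[φ2→snow] = [5, 2, 5, 4]
r3 m[φ3→wind] = [5, 0, 0, 3]
r3 m[φ3→fog] = [5, 2, 3, 5]
r3 m[φ4→sun] = [9, 9, 3, 4]
r3 m[wind→φ0] = [5, 2, 0, 3]
r3 m[wind→φ1] = [5, 0, 3, 4]
r3 m[wind→φ3] = [0, 2, 3, 1]
r3 m[wet→φ1] = [4, 1, 5, 0]
r3 m[wet→φ2] = [0, 5, 0, 2]
r3 m[fog→φ3] = [0, 0, 0, 0]
r3 m[snow→φ2] = [0, 0, 0, 0]
r3 m[sun→φ0] = [9, 9, 3, 4]
r3 m[sun→φ4] = [0, 1, 3, 4]
r4 m[φ0→wind] = [6, 7, 6, 7]
r4 m[φ0→sun] = [2, 4, 3, 7]
r4 m[φ1→wind] = [5, 6, 2, 5]
r4 m[φ1→wet] = [2, 7, 4, 5]
r4 m[φ2→wet] = [4, 1, 5, 0]
r4 m[φ2→snow] = [5, 2, 5, 4]
r4 m[φ3→wind] = [5, 0, 0, 3]
r4 m[φ3→fog] = [5, 2, 3, 5]
r4 m[φ4→sun] = [9, 9, 3, 4]
r4 m[wind→φ0] = [10, 6, 2, 8]
r4 m[wind→φ1] = [11, 7, 6, 10]
r4 m[wind→φ3] = [11, 13, 8, 12]
r4 m[wet→φ1] = [4, 1, 5, 0]
r4 m[wet→φ2] = [2, 7, 4, 5]
r4 m[fog→φ3] = [0, 0, 0, 0]
r4 m[snow→φ2] = [0, 0, 0, 0]
r4 m[sun→φ0] = [9, 9, 3, 4]
r4 m[sun→φ4] = [2, 4, 3, 7]
r5 m[φ0→wind] = [6, 7, 6, 7]
r5 m[φ0→sun] = [6, 9, 5, 10]
r5 m[φ1→wind] = [5, 6, 2, 5]
r5 m[φ1→wet] = [6, 12, 7, 8]
r5 m[φ2→wet] = [4, 1, 5, 0]
r5 m[φ2→snow] = [7, 5, 7, 6]
r5 m[φ3→wind] = [5, 0, 0, 3]
r5 m[φ3→fog] = [10, 11, 8, 16]
r5 m[φ4→sun] = [9, 9, 3, 4]
r5 m[wind→φ0] = [10, 6, 2, 8]
r5 m[wind→φ1] = [11, 7, 6, 10]
r5 m[wind→φ3] = [11, 13, 8, 12]
r5 m[wet→φ1] = [4, 1, 5, 0]
r5 m[wet→φ2] = [2, 7, 4, 5]
r5 m[fog→φ3] = [0, 0, 0, 0]
r5 m[snow→φ2] = [0, 0, 0, 0]
r5 m[sun→φ0] = [9, 9, 3, 4]
r5 m[sun→φ4] = [2, 4, 3, 7]
r6 m[φ0→wind] = [6, 7, 6, 7]
r6 m[φ0→sun] = [6, 9, 5, 10]
r6 m[φ1→wind] = [5, 6, 2, 5]
r6 m[φ1→wet] = [6, 12, 7, 8]
r6 m[φ2→wet] = [4, 1, 5, 0]
r6 m[φ2→snow] = [7, 5, 7, 6]
r6 m[φ3→wind] = [5, 0, 0, 3]
r6 m[φ3→fog] = [10, 11, 8, 16]
r6 m[φ4→sun] = [9, 9, 3, 4]
r6 m[wind→φ0] = [10, 6, 2, 8]
r6 m[wind→φ1] = [11, 7, 6, 10]
r6 m[wind→φ3] = [11, 13, 8, 12]
r6 m[wet→φ1] = [4, 1, 5, 0]
r6 m[wet→φ2] = [6, 12, 7, 8]
r6 m[fog→φ3] = [0, 0, 0, 0]
r6 m[snow→φ2] = [0, 0, 0, 0]
r6 m[sun→φ0] = [9, 9, 3, 4]
r6 m[sun→φ4] = [6, 9, 5, 10]
r7 m[φ0→wind] = [6, 7, 6, 7]
r7 m[φ0→sun] = [6, 9, 5, 10]
r7 m[φ1→wind] = [5, 6, 2, 5]
r7 m[φ1→wet] = [6, 12, 7, 8]
r7 m[φ2→wet] = [4, 1, 5, 0]
r7 m[φ2→snow] = [11, 8, 11, 10]
r7 m[φ3→wind] = [5, 0, 0, 3]
r7 m[φ3→fog] = [10, 11, 8, 16]
r7 m[φ4→sun] = [9, 9, 3, 4]
r7 m[wind→φ0] = [10, 6, 2, 8]
r7 m[wind→φ1] = [11, 7, 6, 10]
r7 m[wind→φ3] = [11, 13, 8, 12]
r7 m[wet→φ1] = [4, 1, 5, 0]
r7 m[wet→φ2] = [6, 12, 7, 8]
r7 m[fog→φ3] = [0, 0, 0, 0]
r7 m[snow→φ2] = [0, 0, 0, 0]
r7 m[sun→φ0] = [9, 9, 3, 4]
r7 m[sun→φ4] = [6, 9, 5, 10]
r8 m[φ0→wind] = [6, 7, 6, 7]
r8 m[φ0→sun] = [6, 9, 5, 10]
r8 m[φ1→wind] = [5, 6, 2, 5]
r8 m[φ1→wet] = [6, 12, 7, 8]
r8 m[φ2→wet] = [4, 1, 5, 0]
r8 m[φ2→snow] = [11, 8, 11, 10]
r8 m[φ3→wind] = [5, 0, 0, 3]
r8 m[φ3→fog] = [10, 11, 8, 16]
r8 m[φ4→sun] = [9, 9, 3, 4]
r8 m[wind→φ0] = [10, 6, 2, 8]
r8 m[wind→φ1] = [11, 7, 6, 10]
r8 m[wind→φ3] = [11, 13, 8, 12]
r8 m[wet→φ1] = [4, 1, 5, 0]
r8 m[wet→φ2] = [6, 12, 7, 8]
r8 m[fog→φ3] = [0, 0, 0, 0]
r8 m[snow→φ2] = [0, 0, 0, 0]
r8 m[sun→φ0] = [9, 9, 3, 4]
r8 m[sun→φ4] = [6, 9, 5, 10]
fixed point reached at round 8
b[wet] = ⊗ incoming = [10, 13, 12, 8]

b[wet] = [10, 13, 12, 8]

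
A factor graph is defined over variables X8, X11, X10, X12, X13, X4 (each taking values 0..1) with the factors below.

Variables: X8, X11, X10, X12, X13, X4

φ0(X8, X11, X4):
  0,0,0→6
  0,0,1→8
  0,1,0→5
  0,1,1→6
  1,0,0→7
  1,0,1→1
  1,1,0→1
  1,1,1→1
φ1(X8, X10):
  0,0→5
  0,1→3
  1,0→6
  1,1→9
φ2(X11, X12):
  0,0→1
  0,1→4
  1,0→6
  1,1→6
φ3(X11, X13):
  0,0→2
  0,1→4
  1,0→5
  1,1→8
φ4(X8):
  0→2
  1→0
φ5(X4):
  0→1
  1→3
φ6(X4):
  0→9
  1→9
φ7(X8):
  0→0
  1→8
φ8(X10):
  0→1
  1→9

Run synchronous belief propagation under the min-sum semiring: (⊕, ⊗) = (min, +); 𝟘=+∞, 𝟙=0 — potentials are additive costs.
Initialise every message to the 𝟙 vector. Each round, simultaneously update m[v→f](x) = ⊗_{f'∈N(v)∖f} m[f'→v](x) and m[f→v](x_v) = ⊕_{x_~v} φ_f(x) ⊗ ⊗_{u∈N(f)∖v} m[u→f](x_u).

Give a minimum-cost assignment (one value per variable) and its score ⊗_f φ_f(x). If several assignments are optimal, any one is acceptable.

assignment: (X8=0, X11=0, X10=0, X12=0, X13=0, X4=0); score = 27

init: all messages = 𝟙 over 2 values
r1 m[φ0→X8] = [5, 1]
r1 m[φ0→X11] = [1, 1]
r1 m[φ0→X4] = [1, 1]
r1 m[φ1→X8] = [3, 6]
r1 m[φ1→X10] = [5, 3]
r1 m[φ2→X11] = [1, 6]
r1 m[φ2→X12] = [1, 4]
r1 m[φ3→X11] = [2, 5]
r1 m[φ3→X13] = [2, 4]
r1 m[φ4→X8] = [2, 0]
r1 m[φ5→X4] = [1, 3]
r1 m[φ6→X4] = [9, 9]
r1 m[φ7→X8] = [0, 8]
r1 m[φ8→X10] = [1, 9]
r1 m[X8→φ0] = [0, 0]
r1 m[X8→φ1] = [0, 0]
r1 m[X8→φ4] = [0, 0]
r1 m[X8→φ7] = [0, 0]
r1 m[X11→φ0] = [0, 0]
r1 m[X11→φ2] = [0, 0]
r1 m[X11→φ3] = [0, 0]
r1 m[X10→φ1] = [0, 0]
r1 m[X10→φ8] = [0, 0]
r1 m[X12→φ2] = [0, 0]
r1 m[X13→φ3] = [0, 0]
r1 m[X4→φ0] = [0, 0]
r1 m[X4→φ5] = [0, 0]
r1 m[X4→φ6] = [0, 0]
r2 m[φ0→X8] = [5, 1]
r2 m[φ0→X11] = [1, 1]
r2 m[φ0→X4] = [1, 1]
r2 m[φ1→X8] = [3, 6]
r2 m[φ1→X10] = [5, 3]
r2 m[φ2→X11] = [1, 6]
r2 m[φ2→X12] = [1, 4]
r2 m[φ3→X11] = [2, 5]
r2 m[φ3→X13] = [2, 4]
r2 m[φ4→X8] = [2, 0]
r2 m[φ5→X4] = [1, 3]
r2 m[φ6→X4] = [9, 9]
r2 m[φ7→X8] = [0, 8]
r2 m[φ8→X10] = [1, 9]
r2 m[X8→φ0] = [5, 14]
r2 m[X8→φ1] = [7, 9]
r2 m[X8→φ4] = [8, 15]
r2 m[X8→φ7] = [10, 7]
r2 m[X11→φ0] = [3, 11]
r2 m[X11→φ2] = [3, 6]
r2 m[X11→φ3] = [2, 7]
r2 m[X10→φ1] = [1, 9]
r2 m[X10→φ8] = [5, 3]
r2 m[X12→φ2] = [0, 0]
r2 m[X13→φ3] = [0, 0]
r2 m[X4→φ0] = [10, 12]
r2 m[X4→φ5] = [10, 10]
r2 m[X4→φ6] = [2, 4]
r3 m[φ0→X8] = [19, 16]
r3 m[φ0→X11] = [21, 20]
r3 m[φ0→X4] = [14, 16]
r3 m[φ1→X8] = [6, 7]
r3 m[φ1→X10] = [12, 10]
r3 m[φ2→X11] = [1, 6]
r3 m[φ2→X12] = [4, 7]
r3 m[φ3→X11] = [2, 5]
r3 m[φ3→X13] = [4, 6]
r3 m[φ4→X8] = [2, 0]
r3 m[φ5→X4] = [1, 3]
r3 m[φ6→X4] = [9, 9]
r3 m[φ7→X8] = [0, 8]
r3 m[φ8→X10] = [1, 9]
r3 m[X8→φ0] = [5, 14]
r3 m[X8→φ1] = [7, 9]
r3 m[X8→φ4] = [8, 15]
r3 m[X8→φ7] = [10, 7]
r3 m[X11→φ0] = [3, 11]
r3 m[X11→φ2] = [3, 6]
r3 m[X11→φ3] = [2, 7]
r3 m[X10→φ1] = [1, 9]
r3 m[X10→φ8] = [5, 3]
r3 m[X12→φ2] = [0, 0]
r3 m[X13→φ3] = [0, 0]
r3 m[X4→φ0] = [10, 12]
r3 m[X4→φ5] = [10, 10]
r3 m[X4→φ6] = [2, 4]
r4 m[φ0→X8] = [19, 16]
r4 m[φ0→X11] = [21, 20]
r4 m[φ0→X4] = [14, 16]
r4 m[φ1→X8] = [6, 7]
r4 m[φ1→X10] = [12, 10]
r4 m[φ2→X11] = [1, 6]
r4 m[φ2→X12] = [4, 7]
r4 m[φ3→X11] = [2, 5]
r4 m[φ3→X13] = [4, 6]
r4 m[φ4→X8] = [2, 0]
r4 m[φ5→X4] = [1, 3]
r4 m[φ6→X4] = [9, 9]
r4 m[φ7→X8] = [0, 8]
r4 m[φ8→X10] = [1, 9]
r4 m[X8→φ0] = [8, 15]
r4 m[X8→φ1] = [21, 24]
r4 m[X8→φ4] = [25, 31]
r4 m[X8→φ7] = [27, 23]
r4 m[X11→φ0] = [3, 11]
r4 m[X11→φ2] = [23, 25]
r4 m[X11→φ3] = [22, 26]
r4 m[X10→φ1] = [1, 9]
r4 m[X10→φ8] = [12, 10]
r4 m[X12→φ2] = [0, 0]
r4 m[X13→φ3] = [0, 0]
r4 m[X4→φ0] = [10, 12]
r4 m[X4→φ5] = [23, 25]
r4 m[X4→φ6] = [15, 19]
r5 m[φ0→X8] = [19, 16]
r5 m[φ0→X11] = [24, 23]
r5 m[φ0→X4] = [17, 19]
r5 m[φ1→X8] = [6, 7]
r5 m[φ1→X10] = [26, 24]
r5 m[φ2→X11] = [1, 6]
r5 m[φ2→X12] = [24, 27]
r5 m[φ3→X11] = [2, 5]
r5 m[φ3→X13] = [24, 26]
r5 m[φ4→X8] = [2, 0]
r5 m[φ5→X4] = [1, 3]
r5 m[φ6→X4] = [9, 9]
r5 m[φ7→X8] = [0, 8]
r5 m[φ8→X10] = [1, 9]
r5 m[X8→φ0] = [8, 15]
r5 m[X8→φ1] = [21, 24]
r5 m[X8→φ4] = [25, 31]
r5 m[X8→φ7] = [27, 23]
r5 m[X11→φ0] = [3, 11]
r5 m[X11→φ2] = [23, 25]
r5 m[X11→φ3] = [22, 26]
r5 m[X10→φ1] = [1, 9]
r5 m[X10→φ8] = [12, 10]
r5 m[X12→φ2] = [0, 0]
r5 m[X13→φ3] = [0, 0]
r5 m[X4→φ0] = [10, 12]
r5 m[X4→φ5] = [23, 25]
r5 m[X4→φ6] = [15, 19]
r6 m[φ0→X8] = [19, 16]
r6 m[φ0→X11] = [24, 23]
r6 m[φ0→X4] = [17, 19]
r6 m[φ1→X8] = [6, 7]
r6 m[φ1→X10] = [26, 24]
r6 m[φ2→X11] = [1, 6]
r6 m[φ2→X12] = [24, 27]
r6 m[φ3→X11] = [2, 5]
r6 m[φ3→X13] = [24, 26]
r6 m[φ4→X8] = [2, 0]
r6 m[φ5→X4] = [1, 3]
r6 m[φ6→X4] = [9, 9]
r6 m[φ7→X8] = [0, 8]
r6 m[φ8→X10] = [1, 9]
r6 m[X8→φ0] = [8, 15]
r6 m[X8→φ1] = [21, 24]
r6 m[X8→φ4] = [25, 31]
r6 m[X8→φ7] = [27, 23]
r6 m[X11→φ0] = [3, 11]
r6 m[X11→φ2] = [26, 28]
r6 m[X11→φ3] = [25, 29]
r6 m[X10→φ1] = [1, 9]
r6 m[X10→φ8] = [26, 24]
r6 m[X12→φ2] = [0, 0]
r6 m[X13→φ3] = [0, 0]
r6 m[X4→φ0] = [10, 12]
r6 m[X4→φ5] = [26, 28]
r6 m[X4→φ6] = [18, 22]
r7 m[φ0→X8] = [19, 16]
r7 m[φ0→X11] = [24, 23]
r7 m[φ0→X4] = [17, 19]
r7 m[φ1→X8] = [6, 7]
r7 m[φ1→X10] = [26, 24]
r7 m[φ2→X11] = [1, 6]
r7 m[φ2→X12] = [27, 30]
r7 m[φ3→X11] = [2, 5]
r7 m[φ3→X13] = [27, 29]
r7 m[φ4→X8] = [2, 0]
r7 m[φ5→X4] = [1, 3]
r7 m[φ6→X4] = [9, 9]
r7 m[φ7→X8] = [0, 8]
r7 m[φ8→X10] = [1, 9]
r7 m[X8→φ0] = [8, 15]
r7 m[X8→φ1] = [21, 24]
r7 m[X8→φ4] = [25, 31]
r7 m[X8→φ7] = [27, 23]
r7 m[X11→φ0] = [3, 11]
r7 m[X11→φ2] = [26, 28]
r7 m[X11→φ3] = [25, 29]
r7 m[X10→φ1] = [1, 9]
r7 m[X10→φ8] = [26, 24]
r7 m[X12→φ2] = [0, 0]
r7 m[X13→φ3] = [0, 0]
r7 m[X4→φ0] = [10, 12]
r7 m[X4→φ5] = [26, 28]
r7 m[X4→φ6] = [18, 22]
r8 m[φ0→X8] = [19, 16]
r8 m[φ0→X11] = [24, 23]
r8 m[φ0→X4] = [17, 19]
r8 m[φ1→X8] = [6, 7]
r8 m[φ1→X10] = [26, 24]
r8 m[φ2→X11] = [1, 6]
r8 m[φ2→X12] = [27, 30]
r8 m[φ3→X11] = [2, 5]
r8 m[φ3→X13] = [27, 29]
r8 m[φ4→X8] = [2, 0]
r8 m[φ5→X4] = [1, 3]
r8 m[φ6→X4] = [9, 9]
r8 m[φ7→X8] = [0, 8]
r8 m[φ8→X10] = [1, 9]
r8 m[X8→φ0] = [8, 15]
r8 m[X8→φ1] = [21, 24]
r8 m[X8→φ4] = [25, 31]
r8 m[X8→φ7] = [27, 23]
r8 m[X11→φ0] = [3, 11]
r8 m[X11→φ2] = [26, 28]
r8 m[X11→φ3] = [25, 29]
r8 m[X10→φ1] = [1, 9]
r8 m[X10→φ8] = [26, 24]
r8 m[X12→φ2] = [0, 0]
r8 m[X13→φ3] = [0, 0]
r8 m[X4→φ0] = [10, 12]
r8 m[X4→φ5] = [26, 28]
r8 m[X4→φ6] = [18, 22]
fixed point reached at round 8
traceback from X8: (X8=0, X11=0, X10=0, X12=0, X13=0, X4=0), score=27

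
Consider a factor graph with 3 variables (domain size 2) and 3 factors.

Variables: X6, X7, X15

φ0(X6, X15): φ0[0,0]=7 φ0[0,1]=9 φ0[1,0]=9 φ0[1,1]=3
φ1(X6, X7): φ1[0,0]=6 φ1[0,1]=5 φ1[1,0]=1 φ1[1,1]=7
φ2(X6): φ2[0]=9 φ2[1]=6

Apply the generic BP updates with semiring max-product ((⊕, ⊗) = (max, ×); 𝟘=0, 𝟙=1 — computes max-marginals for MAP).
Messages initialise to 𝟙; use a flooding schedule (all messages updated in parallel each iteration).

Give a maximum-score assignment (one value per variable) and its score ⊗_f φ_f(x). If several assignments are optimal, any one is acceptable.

init: all messages = 𝟙 over 2 values
r1 m[φ0→X6] = [9, 9]
r1 m[φ0→X15] = [9, 9]
r1 m[φ1→X6] = [6, 7]
r1 m[φ1→X7] = [6, 7]
r1 m[φ2→X6] = [9, 6]
r1 m[X6→φ0] = [1, 1]
r1 m[X6→φ1] = [1, 1]
r1 m[X6→φ2] = [1, 1]
r1 m[X7→φ1] = [1, 1]
r1 m[X15→φ0] = [1, 1]
r2 m[φ0→X6] = [9, 9]
r2 m[φ0→X15] = [9, 9]
r2 m[φ1→X6] = [6, 7]
r2 m[φ1→X7] = [6, 7]
r2 m[φ2→X6] = [9, 6]
r2 m[X6→φ0] = [54, 42]
r2 m[X6→φ1] = [81, 54]
r2 m[X6→φ2] = [54, 63]
r2 m[X7→φ1] = [1, 1]
r2 m[X15→φ0] = [1, 1]
r3 m[φ0→X6] = [9, 9]
r3 m[φ0→X15] = [378, 486]
r3 m[φ1→X6] = [6, 7]
r3 m[φ1→X7] = [486, 405]
r3 m[φ2→X6] = [9, 6]
r3 m[X6→φ0] = [54, 42]
r3 m[X6→φ1] = [81, 54]
r3 m[X6→φ2] = [54, 63]
r3 m[X7→φ1] = [1, 1]
r3 m[X15→φ0] = [1, 1]
r4 m[φ0→X6] = [9, 9]
r4 m[φ0→X15] = [378, 486]
r4 m[φ1→X6] = [6, 7]
r4 m[φ1→X7] = [486, 405]
r4 m[φ2→X6] = [9, 6]
r4 m[X6→φ0] = [54, 42]
r4 m[X6→φ1] = [81, 54]
r4 m[X6→φ2] = [54, 63]
r4 m[X7→φ1] = [1, 1]
r4 m[X15→φ0] = [1, 1]
fixed point reached at round 4
traceback from X6: (X6=0, X7=0, X15=1), score=486

assignment: (X6=0, X7=0, X15=1); score = 486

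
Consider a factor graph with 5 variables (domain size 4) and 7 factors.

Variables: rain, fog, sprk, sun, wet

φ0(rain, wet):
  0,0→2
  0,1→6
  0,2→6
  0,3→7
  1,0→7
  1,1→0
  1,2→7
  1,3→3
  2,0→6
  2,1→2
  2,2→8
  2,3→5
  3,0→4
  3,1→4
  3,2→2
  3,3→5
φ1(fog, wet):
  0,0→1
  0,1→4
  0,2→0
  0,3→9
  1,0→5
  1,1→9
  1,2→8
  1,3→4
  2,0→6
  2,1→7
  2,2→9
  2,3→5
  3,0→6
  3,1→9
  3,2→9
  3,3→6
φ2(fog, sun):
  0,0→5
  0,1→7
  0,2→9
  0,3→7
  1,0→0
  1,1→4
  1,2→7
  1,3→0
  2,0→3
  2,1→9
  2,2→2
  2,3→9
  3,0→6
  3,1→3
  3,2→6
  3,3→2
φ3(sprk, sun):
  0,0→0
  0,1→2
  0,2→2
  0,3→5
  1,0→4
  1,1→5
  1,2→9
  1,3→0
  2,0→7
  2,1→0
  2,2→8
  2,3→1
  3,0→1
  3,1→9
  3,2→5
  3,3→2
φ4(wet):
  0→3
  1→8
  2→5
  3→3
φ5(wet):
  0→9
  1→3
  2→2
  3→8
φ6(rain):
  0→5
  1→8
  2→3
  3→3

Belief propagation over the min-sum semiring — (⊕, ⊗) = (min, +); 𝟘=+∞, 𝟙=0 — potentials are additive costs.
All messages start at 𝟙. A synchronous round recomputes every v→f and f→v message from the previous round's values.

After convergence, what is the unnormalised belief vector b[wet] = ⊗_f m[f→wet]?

init: all messages = 𝟙 over 4 values
r1 m[φ0→rain] = [2, 0, 2, 2]
r1 m[φ0→wet] = [2, 0, 2, 3]
r1 m[φ1→fog] = [0, 4, 5, 6]
r1 m[φ1→wet] = [1, 4, 0, 4]
r1 m[φ2→fog] = [5, 0, 2, 2]
r1 m[φ2→sun] = [0, 3, 2, 0]
r1 m[φ3→sprk] = [0, 0, 0, 1]
r1 m[φ3→sun] = [0, 0, 2, 0]
r1 m[φ4→wet] = [3, 8, 5, 3]
r1 m[φ5→wet] = [9, 3, 2, 8]
r1 m[φ6→rain] = [5, 8, 3, 3]
r1 m[rain→φ0] = [0, 0, 0, 0]
r1 m[rain→φ6] = [0, 0, 0, 0]
r1 m[fog→φ1] = [0, 0, 0, 0]
r1 m[fog→φ2] = [0, 0, 0, 0]
r1 m[sprk→φ3] = [0, 0, 0, 0]
r1 m[sun→φ2] = [0, 0, 0, 0]
r1 m[sun→φ3] = [0, 0, 0, 0]
r1 m[wet→φ0] = [0, 0, 0, 0]
r1 m[wet→φ1] = [0, 0, 0, 0]
r1 m[wet→φ4] = [0, 0, 0, 0]
r1 m[wet→φ5] = [0, 0, 0, 0]
r2 m[φ0→rain] = [2, 0, 2, 2]
r2 m[φ0→wet] = [2, 0, 2, 3]
r2 m[φ1→fog] = [0, 4, 5, 6]
r2 m[φ1→wet] = [1, 4, 0, 4]
r2 m[φ2→fog] = [5, 0, 2, 2]
r2 m[φ2→sun] = [0, 3, 2, 0]
r2 m[φ3→sprk] = [0, 0, 0, 1]
r2 m[φ3→sun] = [0, 0, 2, 0]
r2 m[φ4→wet] = [3, 8, 5, 3]
r2 m[φ5→wet] = [9, 3, 2, 8]
r2 m[φ6→rain] = [5, 8, 3, 3]
r2 m[rain→φ0] = [5, 8, 3, 3]
r2 m[rain→φ6] = [2, 0, 2, 2]
r2 m[fog→φ1] = [5, 0, 2, 2]
r2 m[fog→φ2] = [0, 4, 5, 6]
r2 m[sprk→φ3] = [0, 0, 0, 0]
r2 m[sun→φ2] = [0, 0, 2, 0]
r2 m[sun→φ3] = [0, 3, 2, 0]
r2 m[wet→φ0] = [13, 15, 7, 15]
r2 m[wet→φ1] = [14, 11, 9, 14]
r2 m[wet→φ4] = [12, 7, 4, 15]
r2 m[wet→φ5] = [6, 12, 7, 10]
r3 m[φ0→rain] = [13, 14, 15, 9]
r3 m[φ0→wet] = [7, 5, 5, 8]
r3 m[φ1→fog] = [9, 17, 18, 18]
r3 m[φ1→wet] = [5, 9, 5, 4]
r3 m[φ2→fog] = [5, 0, 3, 2]
r3 m[φ2→sun] = [4, 7, 7, 4]
r3 m[φ3→sprk] = [0, 0, 1, 1]
r3 m[φ3→sun] = [0, 0, 2, 0]
r3 m[φ4→wet] = [3, 8, 5, 3]
r3 m[φ5→wet] = [9, 3, 2, 8]
r3 m[φ6→rain] = [5, 8, 3, 3]
r3 m[rain→φ0] = [5, 8, 3, 3]
r3 m[rain→φ6] = [2, 0, 2, 2]
r3 m[fog→φ1] = [5, 0, 2, 2]
r3 m[fog→φ2] = [0, 4, 5, 6]
r3 m[sprk→φ3] = [0, 0, 0, 0]
r3 m[sun→φ2] = [0, 0, 2, 0]
r3 m[sun→φ3] = [0, 3, 2, 0]
r3 m[wet→φ0] = [13, 15, 7, 15]
r3 m[wet→φ1] = [14, 11, 9, 14]
r3 m[wet→φ4] = [12, 7, 4, 15]
r3 m[wet→φ5] = [6, 12, 7, 10]
r4 m[φ0→rain] = [13, 14, 15, 9]
r4 m[φ0→wet] = [7, 5, 5, 8]
r4 m[φ1→fog] = [9, 17, 18, 18]
r4 m[φ1→wet] = [5, 9, 5, 4]
r4 m[φ2→fog] = [5, 0, 3, 2]
r4 m[φ2→sun] = [4, 7, 7, 4]
r4 m[φ3→sprk] = [0, 0, 1, 1]
r4 m[φ3→sun] = [0, 0, 2, 0]
r4 m[φ4→wet] = [3, 8, 5, 3]
r4 m[φ5→wet] = [9, 3, 2, 8]
r4 m[φ6→rain] = [5, 8, 3, 3]
r4 m[rain→φ0] = [5, 8, 3, 3]
r4 m[rain→φ6] = [13, 14, 15, 9]
r4 m[fog→φ1] = [5, 0, 3, 2]
r4 m[fog→φ2] = [9, 17, 18, 18]
r4 m[sprk→φ3] = [0, 0, 0, 0]
r4 m[sun→φ2] = [0, 0, 2, 0]
r4 m[sun→φ3] = [4, 7, 7, 4]
r4 m[wet→φ0] = [17, 20, 12, 15]
r4 m[wet→φ1] = [19, 16, 12, 19]
r4 m[wet→φ4] = [21, 17, 12, 20]
r4 m[wet→φ5] = [15, 22, 15, 15]
r5 m[φ0→rain] = [18, 18, 20, 14]
r5 m[φ0→wet] = [7, 5, 5, 8]
r5 m[φ1→fog] = [12, 20, 21, 21]
r5 m[φ1→wet] = [5, 9, 5, 4]
r5 m[φ2→fog] = [5, 0, 3, 2]
r5 m[φ2→sun] = [14, 16, 18, 16]
r5 m[φ3→sprk] = [4, 4, 5, 5]
r5 m[φ3→sun] = [0, 0, 2, 0]
r5 m[φ4→wet] = [3, 8, 5, 3]
r5 m[φ5→wet] = [9, 3, 2, 8]
r5 m[φ6→rain] = [5, 8, 3, 3]
r5 m[rain→φ0] = [5, 8, 3, 3]
r5 m[rain→φ6] = [13, 14, 15, 9]
r5 m[fog→φ1] = [5, 0, 3, 2]
r5 m[fog→φ2] = [9, 17, 18, 18]
r5 m[sprk→φ3] = [0, 0, 0, 0]
r5 m[sun→φ2] = [0, 0, 2, 0]
r5 m[sun→φ3] = [4, 7, 7, 4]
r5 m[wet→φ0] = [17, 20, 12, 15]
r5 m[wet→φ1] = [19, 16, 12, 19]
r5 m[wet→φ4] = [21, 17, 12, 20]
r5 m[wet→φ5] = [15, 22, 15, 15]
r6 m[φ0→rain] = [18, 18, 20, 14]
r6 m[φ0→wet] = [7, 5, 5, 8]
r6 m[φ1→fog] = [12, 20, 21, 21]
r6 m[φ1→wet] = [5, 9, 5, 4]
r6 m[φ2→fog] = [5, 0, 3, 2]
r6 m[φ2→sun] = [14, 16, 18, 16]
r6 m[φ3→sprk] = [4, 4, 5, 5]
r6 m[φ3→sun] = [0, 0, 2, 0]
r6 m[φ4→wet] = [3, 8, 5, 3]
r6 m[φ5→wet] = [9, 3, 2, 8]
r6 m[φ6→rain] = [5, 8, 3, 3]
r6 m[rain→φ0] = [5, 8, 3, 3]
r6 m[rain→φ6] = [18, 18, 20, 14]
r6 m[fog→φ1] = [5, 0, 3, 2]
r6 m[fog→φ2] = [12, 20, 21, 21]
r6 m[sprk→φ3] = [0, 0, 0, 0]
r6 m[sun→φ2] = [0, 0, 2, 0]
r6 m[sun→φ3] = [14, 16, 18, 16]
r6 m[wet→φ0] = [17, 20, 12, 15]
r6 m[wet→φ1] = [19, 16, 12, 19]
r6 m[wet→φ4] = [21, 17, 12, 20]
r6 m[wet→φ5] = [15, 22, 15, 15]
r7 m[φ0→rain] = [18, 18, 20, 14]
r7 m[φ0→wet] = [7, 5, 5, 8]
r7 m[φ1→fog] = [12, 20, 21, 21]
r7 m[φ1→wet] = [5, 9, 5, 4]
r7 m[φ2→fog] = [5, 0, 3, 2]
r7 m[φ2→sun] = [17, 19, 21, 19]
r7 m[φ3→sprk] = [14, 16, 16, 15]
r7 m[φ3→sun] = [0, 0, 2, 0]
r7 m[φ4→wet] = [3, 8, 5, 3]
r7 m[φ5→wet] = [9, 3, 2, 8]
r7 m[φ6→rain] = [5, 8, 3, 3]
r7 m[rain→φ0] = [5, 8, 3, 3]
r7 m[rain→φ6] = [18, 18, 20, 14]
r7 m[fog→φ1] = [5, 0, 3, 2]
r7 m[fog→φ2] = [12, 20, 21, 21]
r7 m[sprk→φ3] = [0, 0, 0, 0]
r7 m[sun→φ2] = [0, 0, 2, 0]
r7 m[sun→φ3] = [14, 16, 18, 16]
r7 m[wet→φ0] = [17, 20, 12, 15]
r7 m[wet→φ1] = [19, 16, 12, 19]
r7 m[wet→φ4] = [21, 17, 12, 20]
r7 m[wet→φ5] = [15, 22, 15, 15]
r8 m[φ0→rain] = [18, 18, 20, 14]
r8 m[φ0→wet] = [7, 5, 5, 8]
r8 m[φ1→fog] = [12, 20, 21, 21]
r8 m[φ1→wet] = [5, 9, 5, 4]
r8 m[φ2→fog] = [5, 0, 3, 2]
r8 m[φ2→sun] = [17, 19, 21, 19]
r8 m[φ3→sprk] = [14, 16, 16, 15]
r8 m[φ3→sun] = [0, 0, 2, 0]
r8 m[φ4→wet] = [3, 8, 5, 3]
r8 m[φ5→wet] = [9, 3, 2, 8]
r8 m[φ6→rain] = [5, 8, 3, 3]
r8 m[rain→φ0] = [5, 8, 3, 3]
r8 m[rain→φ6] = [18, 18, 20, 14]
r8 m[fog→φ1] = [5, 0, 3, 2]
r8 m[fog→φ2] = [12, 20, 21, 21]
r8 m[sprk→φ3] = [0, 0, 0, 0]
r8 m[sun→φ2] = [0, 0, 2, 0]
r8 m[sun→φ3] = [17, 19, 21, 19]
r8 m[wet→φ0] = [17, 20, 12, 15]
r8 m[wet→φ1] = [19, 16, 12, 19]
r8 m[wet→φ4] = [21, 17, 12, 20]
r8 m[wet→φ5] = [15, 22, 15, 15]
r9 m[φ0→rain] = [18, 18, 20, 14]
r9 m[φ0→wet] = [7, 5, 5, 8]
r9 m[φ1→fog] = [12, 20, 21, 21]
r9 m[φ1→wet] = [5, 9, 5, 4]
r9 m[φ2→fog] = [5, 0, 3, 2]
r9 m[φ2→sun] = [17, 19, 21, 19]
r9 m[φ3→sprk] = [17, 19, 19, 18]
r9 m[φ3→sun] = [0, 0, 2, 0]
r9 m[φ4→wet] = [3, 8, 5, 3]
r9 m[φ5→wet] = [9, 3, 2, 8]
r9 m[φ6→rain] = [5, 8, 3, 3]
r9 m[rain→φ0] = [5, 8, 3, 3]
r9 m[rain→φ6] = [18, 18, 20, 14]
r9 m[fog→φ1] = [5, 0, 3, 2]
r9 m[fog→φ2] = [12, 20, 21, 21]
r9 m[sprk→φ3] = [0, 0, 0, 0]
r9 m[sun→φ2] = [0, 0, 2, 0]
r9 m[sun→φ3] = [17, 19, 21, 19]
r9 m[wet→φ0] = [17, 20, 12, 15]
r9 m[wet→φ1] = [19, 16, 12, 19]
r9 m[wet→φ4] = [21, 17, 12, 20]
r9 m[wet→φ5] = [15, 22, 15, 15]
r10 m[φ0→rain] = [18, 18, 20, 14]
r10 m[φ0→wet] = [7, 5, 5, 8]
r10 m[φ1→fog] = [12, 20, 21, 21]
r10 m[φ1→wet] = [5, 9, 5, 4]
r10 m[φ2→fog] = [5, 0, 3, 2]
r10 m[φ2→sun] = [17, 19, 21, 19]
r10 m[φ3→sprk] = [17, 19, 19, 18]
r10 m[φ3→sun] = [0, 0, 2, 0]
r10 m[φ4→wet] = [3, 8, 5, 3]
r10 m[φ5→wet] = [9, 3, 2, 8]
r10 m[φ6→rain] = [5, 8, 3, 3]
r10 m[rain→φ0] = [5, 8, 3, 3]
r10 m[rain→φ6] = [18, 18, 20, 14]
r10 m[fog→φ1] = [5, 0, 3, 2]
r10 m[fog→φ2] = [12, 20, 21, 21]
r10 m[sprk→φ3] = [0, 0, 0, 0]
r10 m[sun→φ2] = [0, 0, 2, 0]
r10 m[sun→φ3] = [17, 19, 21, 19]
r10 m[wet→φ0] = [17, 20, 12, 15]
r10 m[wet→φ1] = [19, 16, 12, 19]
r10 m[wet→φ4] = [21, 17, 12, 20]
r10 m[wet→φ5] = [15, 22, 15, 15]
fixed point reached at round 10
b[wet] = ⊗ incoming = [24, 25, 17, 23]

b[wet] = [24, 25, 17, 23]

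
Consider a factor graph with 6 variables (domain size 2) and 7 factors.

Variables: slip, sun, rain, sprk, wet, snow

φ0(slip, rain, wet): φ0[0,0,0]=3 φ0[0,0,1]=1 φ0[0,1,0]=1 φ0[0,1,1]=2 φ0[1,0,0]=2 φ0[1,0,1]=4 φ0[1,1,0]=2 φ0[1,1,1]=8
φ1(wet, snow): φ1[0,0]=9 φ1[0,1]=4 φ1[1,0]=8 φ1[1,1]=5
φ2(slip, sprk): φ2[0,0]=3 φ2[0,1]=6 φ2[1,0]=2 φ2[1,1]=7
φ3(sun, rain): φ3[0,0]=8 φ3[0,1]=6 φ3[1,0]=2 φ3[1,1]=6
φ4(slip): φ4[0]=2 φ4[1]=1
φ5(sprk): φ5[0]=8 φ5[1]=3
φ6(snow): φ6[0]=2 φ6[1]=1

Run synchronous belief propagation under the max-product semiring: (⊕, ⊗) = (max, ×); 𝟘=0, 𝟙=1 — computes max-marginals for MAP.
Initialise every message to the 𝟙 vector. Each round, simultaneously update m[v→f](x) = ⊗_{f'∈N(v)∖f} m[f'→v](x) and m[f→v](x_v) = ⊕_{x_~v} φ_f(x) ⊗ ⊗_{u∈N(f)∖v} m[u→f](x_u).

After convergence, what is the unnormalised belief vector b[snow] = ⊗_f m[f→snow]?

init: all messages = 𝟙 over 2 values
r1 m[φ0→slip] = [3, 8]
r1 m[φ0→rain] = [4, 8]
r1 m[φ0→wet] = [3, 8]
r1 m[φ1→wet] = [9, 8]
r1 m[φ1→snow] = [9, 5]
r1 m[φ2→slip] = [6, 7]
r1 m[φ2→sprk] = [3, 7]
r1 m[φ3→sun] = [8, 6]
r1 m[φ3→rain] = [8, 6]
r1 m[φ4→slip] = [2, 1]
r1 m[φ5→sprk] = [8, 3]
r1 m[φ6→snow] = [2, 1]
r1 m[slip→φ0] = [1, 1]
r1 m[slip→φ2] = [1, 1]
r1 m[slip→φ4] = [1, 1]
r1 m[sun→φ3] = [1, 1]
r1 m[rain→φ0] = [1, 1]
r1 m[rain→φ3] = [1, 1]
r1 m[sprk→φ2] = [1, 1]
r1 m[sprk→φ5] = [1, 1]
r1 m[wet→φ0] = [1, 1]
r1 m[wet→φ1] = [1, 1]
r1 m[snow→φ1] = [1, 1]
r1 m[snow→φ6] = [1, 1]
r2 m[φ0→slip] = [3, 8]
r2 m[φ0→rain] = [4, 8]
r2 m[φ0→wet] = [3, 8]
r2 m[φ1→wet] = [9, 8]
r2 m[φ1→snow] = [9, 5]
r2 m[φ2→slip] = [6, 7]
r2 m[φ2→sprk] = [3, 7]
r2 m[φ3→sun] = [8, 6]
r2 m[φ3→rain] = [8, 6]
r2 m[φ4→slip] = [2, 1]
r2 m[φ5→sprk] = [8, 3]
r2 m[φ6→snow] = [2, 1]
r2 m[slip→φ0] = [12, 7]
r2 m[slip→φ2] = [6, 8]
r2 m[slip→φ4] = [18, 56]
r2 m[sun→φ3] = [1, 1]
r2 m[rain→φ0] = [8, 6]
r2 m[rain→φ3] = [4, 8]
r2 m[sprk→φ2] = [8, 3]
r2 m[sprk→φ5] = [3, 7]
r2 m[wet→φ0] = [9, 8]
r2 m[wet→φ1] = [3, 8]
r2 m[snow→φ1] = [2, 1]
r2 m[snow→φ6] = [9, 5]
r3 m[φ0→slip] = [216, 384]
r3 m[φ0→rain] = [324, 448]
r3 m[φ0→wet] = [288, 336]
r3 m[φ1→wet] = [18, 16]
r3 m[φ1→snow] = [64, 40]
r3 m[φ2→slip] = [24, 21]
r3 m[φ2→sprk] = [18, 56]
r3 m[φ3→sun] = [48, 48]
r3 m[φ3→rain] = [8, 6]
r3 m[φ4→slip] = [2, 1]
r3 m[φ5→sprk] = [8, 3]
r3 m[φ6→snow] = [2, 1]
r3 m[slip→φ0] = [12, 7]
r3 m[slip→φ2] = [6, 8]
r3 m[slip→φ4] = [18, 56]
r3 m[sun→φ3] = [1, 1]
r3 m[rain→φ0] = [8, 6]
r3 m[rain→φ3] = [4, 8]
r3 m[sprk→φ2] = [8, 3]
r3 m[sprk→φ5] = [3, 7]
r3 m[wet→φ0] = [9, 8]
r3 m[wet→φ1] = [3, 8]
r3 m[snow→φ1] = [2, 1]
r3 m[snow→φ6] = [9, 5]
r4 m[φ0→slip] = [216, 384]
r4 m[φ0→rain] = [324, 448]
r4 m[φ0→wet] = [288, 336]
r4 m[φ1→wet] = [18, 16]
r4 m[φ1→snow] = [64, 40]
r4 m[φ2→slip] = [24, 21]
r4 m[φ2→sprk] = [18, 56]
r4 m[φ3→sun] = [48, 48]
r4 m[φ3→rain] = [8, 6]
r4 m[φ4→slip] = [2, 1]
r4 m[φ5→sprk] = [8, 3]
r4 m[φ6→snow] = [2, 1]
r4 m[slip→φ0] = [48, 21]
r4 m[slip→φ2] = [432, 384]
r4 m[slip→φ4] = [5184, 8064]
r4 m[sun→φ3] = [1, 1]
r4 m[rain→φ0] = [8, 6]
r4 m[rain→φ3] = [324, 448]
r4 m[sprk→φ2] = [8, 3]
r4 m[sprk→φ5] = [18, 56]
r4 m[wet→φ0] = [18, 16]
r4 m[wet→φ1] = [288, 336]
r4 m[snow→φ1] = [2, 1]
r4 m[snow→φ6] = [64, 40]
r5 m[φ0→slip] = [432, 768]
r5 m[φ0→rain] = [2592, 2688]
r5 m[φ0→wet] = [1152, 1008]
r5 m[φ1→wet] = [18, 16]
r5 m[φ1→snow] = [2688, 1680]
r5 m[φ2→slip] = [24, 21]
r5 m[φ2→sprk] = [1296, 2688]
r5 m[φ3→sun] = [2688, 2688]
r5 m[φ3→rain] = [8, 6]
r5 m[φ4→slip] = [2, 1]
r5 m[φ5→sprk] = [8, 3]
r5 m[φ6→snow] = [2, 1]
r5 m[slip→φ0] = [48, 21]
r5 m[slip→φ2] = [432, 384]
r5 m[slip→φ4] = [5184, 8064]
r5 m[sun→φ3] = [1, 1]
r5 m[rain→φ0] = [8, 6]
r5 m[rain→φ3] = [324, 448]
r5 m[sprk→φ2] = [8, 3]
r5 m[sprk→φ5] = [18, 56]
r5 m[wet→φ0] = [18, 16]
r5 m[wet→φ1] = [288, 336]
r5 m[snow→φ1] = [2, 1]
r5 m[snow→φ6] = [64, 40]
r6 m[φ0→slip] = [432, 768]
r6 m[φ0→rain] = [2592, 2688]
r6 m[φ0→wet] = [1152, 1008]
r6 m[φ1→wet] = [18, 16]
r6 m[φ1→snow] = [2688, 1680]
r6 m[φ2→slip] = [24, 21]
r6 m[φ2→sprk] = [1296, 2688]
r6 m[φ3→sun] = [2688, 2688]
r6 m[φ3→rain] = [8, 6]
r6 m[φ4→slip] = [2, 1]
r6 m[φ5→sprk] = [8, 3]
r6 m[φ6→snow] = [2, 1]
r6 m[slip→φ0] = [48, 21]
r6 m[slip→φ2] = [864, 768]
r6 m[slip→φ4] = [10368, 16128]
r6 m[sun→φ3] = [1, 1]
r6 m[rain→φ0] = [8, 6]
r6 m[rain→φ3] = [2592, 2688]
r6 m[sprk→φ2] = [8, 3]
r6 m[sprk→φ5] = [1296, 2688]
r6 m[wet→φ0] = [18, 16]
r6 m[wet→φ1] = [1152, 1008]
r6 m[snow→φ1] = [2, 1]
r6 m[snow→φ6] = [2688, 1680]
r7 m[φ0→slip] = [432, 768]
r7 m[φ0→rain] = [2592, 2688]
r7 m[φ0→wet] = [1152, 1008]
r7 m[φ1→wet] = [18, 16]
r7 m[φ1→snow] = [10368, 5040]
r7 m[φ2→slip] = [24, 21]
r7 m[φ2→sprk] = [2592, 5376]
r7 m[φ3→sun] = [20736, 16128]
r7 m[φ3→rain] = [8, 6]
r7 m[φ4→slip] = [2, 1]
r7 m[φ5→sprk] = [8, 3]
r7 m[φ6→snow] = [2, 1]
r7 m[slip→φ0] = [48, 21]
r7 m[slip→φ2] = [864, 768]
r7 m[slip→φ4] = [10368, 16128]
r7 m[sun→φ3] = [1, 1]
r7 m[rain→φ0] = [8, 6]
r7 m[rain→φ3] = [2592, 2688]
r7 m[sprk→φ2] = [8, 3]
r7 m[sprk→φ5] = [1296, 2688]
r7 m[wet→φ0] = [18, 16]
r7 m[wet→φ1] = [1152, 1008]
r7 m[snow→φ1] = [2, 1]
r7 m[snow→φ6] = [2688, 1680]
r8 m[φ0→slip] = [432, 768]
r8 m[φ0→rain] = [2592, 2688]
r8 m[φ0→wet] = [1152, 1008]
r8 m[φ1→wet] = [18, 16]
r8 m[φ1→snow] = [10368, 5040]
r8 m[φ2→slip] = [24, 21]
r8 m[φ2→sprk] = [2592, 5376]
r8 m[φ3→sun] = [20736, 16128]
r8 m[φ3→rain] = [8, 6]
r8 m[φ4→slip] = [2, 1]
r8 m[φ5→sprk] = [8, 3]
r8 m[φ6→snow] = [2, 1]
r8 m[slip→φ0] = [48, 21]
r8 m[slip→φ2] = [864, 768]
r8 m[slip→φ4] = [10368, 16128]
r8 m[sun→φ3] = [1, 1]
r8 m[rain→φ0] = [8, 6]
r8 m[rain→φ3] = [2592, 2688]
r8 m[sprk→φ2] = [8, 3]
r8 m[sprk→φ5] = [2592, 5376]
r8 m[wet→φ0] = [18, 16]
r8 m[wet→φ1] = [1152, 1008]
r8 m[snow→φ1] = [2, 1]
r8 m[snow→φ6] = [10368, 5040]
r9 m[φ0→slip] = [432, 768]
r9 m[φ0→rain] = [2592, 2688]
r9 m[φ0→wet] = [1152, 1008]
r9 m[φ1→wet] = [18, 16]
r9 m[φ1→snow] = [10368, 5040]
r9 m[φ2→slip] = [24, 21]
r9 m[φ2→sprk] = [2592, 5376]
r9 m[φ3→sun] = [20736, 16128]
r9 m[φ3→rain] = [8, 6]
r9 m[φ4→slip] = [2, 1]
r9 m[φ5→sprk] = [8, 3]
r9 m[φ6→snow] = [2, 1]
r9 m[slip→φ0] = [48, 21]
r9 m[slip→φ2] = [864, 768]
r9 m[slip→φ4] = [10368, 16128]
r9 m[sun→φ3] = [1, 1]
r9 m[rain→φ0] = [8, 6]
r9 m[rain→φ3] = [2592, 2688]
r9 m[sprk→φ2] = [8, 3]
r9 m[sprk→φ5] = [2592, 5376]
r9 m[wet→φ0] = [18, 16]
r9 m[wet→φ1] = [1152, 1008]
r9 m[snow→φ1] = [2, 1]
r9 m[snow→φ6] = [10368, 5040]
fixed point reached at round 9
b[snow] = ⊗ incoming = [20736, 5040]

b[snow] = [20736, 5040]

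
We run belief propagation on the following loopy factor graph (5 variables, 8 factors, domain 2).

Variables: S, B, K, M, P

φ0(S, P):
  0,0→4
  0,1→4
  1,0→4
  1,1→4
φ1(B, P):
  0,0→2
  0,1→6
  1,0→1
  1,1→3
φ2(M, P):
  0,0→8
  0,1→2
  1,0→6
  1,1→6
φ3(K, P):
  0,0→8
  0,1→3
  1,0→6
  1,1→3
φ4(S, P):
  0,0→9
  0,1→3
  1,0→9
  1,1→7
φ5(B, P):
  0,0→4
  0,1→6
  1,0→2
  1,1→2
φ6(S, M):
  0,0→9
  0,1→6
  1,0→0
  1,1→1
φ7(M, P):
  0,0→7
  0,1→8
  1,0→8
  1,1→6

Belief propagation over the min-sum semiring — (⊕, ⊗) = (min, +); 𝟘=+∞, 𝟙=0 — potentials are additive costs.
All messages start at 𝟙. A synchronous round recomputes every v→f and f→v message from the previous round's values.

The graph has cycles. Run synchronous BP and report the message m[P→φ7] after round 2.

message @ round 2 = [28, 17]

init: all messages = 𝟙 over 2 values
r1 m[φ0→S] = [4, 4]
r1 m[φ0→P] = [4, 4]
r1 m[φ1→B] = [2, 1]
r1 m[φ1→P] = [1, 3]
r1 m[φ2→M] = [2, 6]
r1 m[φ2→P] = [6, 2]
r1 m[φ3→K] = [3, 3]
r1 m[φ3→P] = [6, 3]
r1 m[φ4→S] = [3, 7]
r1 m[φ4→P] = [9, 3]
r1 m[φ5→B] = [4, 2]
r1 m[φ5→P] = [2, 2]
r1 m[φ6→S] = [6, 0]
r1 m[φ6→M] = [0, 1]
r1 m[φ7→M] = [7, 6]
r1 m[φ7→P] = [7, 6]
r1 m[S→φ0] = [0, 0]
r1 m[S→φ4] = [0, 0]
r1 m[S→φ6] = [0, 0]
r1 m[B→φ1] = [0, 0]
r1 m[B→φ5] = [0, 0]
r1 m[K→φ3] = [0, 0]
r1 m[M→φ2] = [0, 0]
r1 m[M→φ6] = [0, 0]
r1 m[M→φ7] = [0, 0]
r1 m[P→φ0] = [0, 0]
r1 m[P→φ1] = [0, 0]
r1 m[P→φ2] = [0, 0]
r1 m[P→φ3] = [0, 0]
r1 m[P→φ4] = [0, 0]
r1 m[P→φ5] = [0, 0]
r1 m[P→φ7] = [0, 0]
r2 m[φ0→S] = [4, 4]
r2 m[φ0→P] = [4, 4]
r2 m[φ1→B] = [2, 1]
r2 m[φ1→P] = [1, 3]
r2 m[φ2→M] = [2, 6]
r2 m[φ2→P] = [6, 2]
r2 m[φ3→K] = [3, 3]
r2 m[φ3→P] = [6, 3]
r2 m[φ4→S] = [3, 7]
r2 m[φ4→P] = [9, 3]
r2 m[φ5→B] = [4, 2]
r2 m[φ5→P] = [2, 2]
r2 m[φ6→S] = [6, 0]
r2 m[φ6→M] = [0, 1]
r2 m[φ7→M] = [7, 6]
r2 m[φ7→P] = [7, 6]
r2 m[S→φ0] = [9, 7]
r2 m[S→φ4] = [10, 4]
r2 m[S→φ6] = [7, 11]
r2 m[B→φ1] = [4, 2]
r2 m[B→φ5] = [2, 1]
r2 m[K→φ3] = [0, 0]
r2 m[M→φ2] = [7, 7]
r2 m[M→φ6] = [9, 12]
r2 m[M→φ7] = [2, 7]
r2 m[P→φ0] = [31, 19]
r2 m[P→φ1] = [34, 20]
r2 m[P→φ2] = [29, 21]
r2 m[P→φ3] = [29, 20]
r2 m[P→φ4] = [26, 20]
r2 m[P→φ5] = [33, 21]
r2 m[P→φ7] = [28, 17]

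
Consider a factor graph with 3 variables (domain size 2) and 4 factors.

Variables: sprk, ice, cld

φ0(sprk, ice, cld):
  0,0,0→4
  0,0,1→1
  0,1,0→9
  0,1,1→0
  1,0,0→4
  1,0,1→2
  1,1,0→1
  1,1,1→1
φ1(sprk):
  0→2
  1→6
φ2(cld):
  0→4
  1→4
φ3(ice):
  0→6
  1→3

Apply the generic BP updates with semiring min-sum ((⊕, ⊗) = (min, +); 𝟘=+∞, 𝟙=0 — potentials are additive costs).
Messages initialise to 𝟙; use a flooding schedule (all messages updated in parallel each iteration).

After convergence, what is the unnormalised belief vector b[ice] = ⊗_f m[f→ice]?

b[ice] = [13, 9]

init: all messages = 𝟙 over 2 values
r1 m[φ0→sprk] = [0, 1]
r1 m[φ0→ice] = [1, 0]
r1 m[φ0→cld] = [1, 0]
r1 m[φ1→sprk] = [2, 6]
r1 m[φ2→cld] = [4, 4]
r1 m[φ3→ice] = [6, 3]
r1 m[sprk→φ0] = [0, 0]
r1 m[sprk→φ1] = [0, 0]
r1 m[ice→φ0] = [0, 0]
r1 m[ice→φ3] = [0, 0]
r1 m[cld→φ0] = [0, 0]
r1 m[cld→φ2] = [0, 0]
r2 m[φ0→sprk] = [0, 1]
r2 m[φ0→ice] = [1, 0]
r2 m[φ0→cld] = [1, 0]
r2 m[φ1→sprk] = [2, 6]
r2 m[φ2→cld] = [4, 4]
r2 m[φ3→ice] = [6, 3]
r2 m[sprk→φ0] = [2, 6]
r2 m[sprk→φ1] = [0, 1]
r2 m[ice→φ0] = [6, 3]
r2 m[ice→φ3] = [1, 0]
r2 m[cld→φ0] = [4, 4]
r2 m[cld→φ2] = [1, 0]
r3 m[φ0→sprk] = [7, 8]
r3 m[φ0→ice] = [7, 6]
r3 m[φ0→cld] = [10, 5]
r3 m[φ1→sprk] = [2, 6]
r3 m[φ2→cld] = [4, 4]
r3 m[φ3→ice] = [6, 3]
r3 m[sprk→φ0] = [2, 6]
r3 m[sprk→φ1] = [0, 1]
r3 m[ice→φ0] = [6, 3]
r3 m[ice→φ3] = [1, 0]
r3 m[cld→φ0] = [4, 4]
r3 m[cld→φ2] = [1, 0]
r4 m[φ0→sprk] = [7, 8]
r4 m[φ0→ice] = [7, 6]
r4 m[φ0→cld] = [10, 5]
r4 m[φ1→sprk] = [2, 6]
r4 m[φ2→cld] = [4, 4]
r4 m[φ3→ice] = [6, 3]
r4 m[sprk→φ0] = [2, 6]
r4 m[sprk→φ1] = [7, 8]
r4 m[ice→φ0] = [6, 3]
r4 m[ice→φ3] = [7, 6]
r4 m[cld→φ0] = [4, 4]
r4 m[cld→φ2] = [10, 5]
r5 m[φ0→sprk] = [7, 8]
r5 m[φ0→ice] = [7, 6]
r5 m[φ0→cld] = [10, 5]
r5 m[φ1→sprk] = [2, 6]
r5 m[φ2→cld] = [4, 4]
r5 m[φ3→ice] = [6, 3]
r5 m[sprk→φ0] = [2, 6]
r5 m[sprk→φ1] = [7, 8]
r5 m[ice→φ0] = [6, 3]
r5 m[ice→φ3] = [7, 6]
r5 m[cld→φ0] = [4, 4]
r5 m[cld→φ2] = [10, 5]
fixed point reached at round 5
b[ice] = ⊗ incoming = [13, 9]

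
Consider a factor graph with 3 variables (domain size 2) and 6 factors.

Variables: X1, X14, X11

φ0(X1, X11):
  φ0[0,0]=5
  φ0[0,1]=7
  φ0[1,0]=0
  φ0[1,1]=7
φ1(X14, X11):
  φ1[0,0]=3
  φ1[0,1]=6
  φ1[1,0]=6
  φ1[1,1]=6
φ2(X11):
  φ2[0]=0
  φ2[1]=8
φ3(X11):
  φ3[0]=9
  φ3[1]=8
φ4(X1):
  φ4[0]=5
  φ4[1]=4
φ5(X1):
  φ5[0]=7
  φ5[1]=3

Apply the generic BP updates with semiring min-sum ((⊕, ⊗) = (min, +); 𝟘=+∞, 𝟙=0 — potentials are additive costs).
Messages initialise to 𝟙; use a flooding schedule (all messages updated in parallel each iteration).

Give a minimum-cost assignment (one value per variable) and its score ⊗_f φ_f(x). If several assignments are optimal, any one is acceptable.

init: all messages = 𝟙 over 2 values
r1 m[φ0→X1] = [5, 0]
r1 m[φ0→X11] = [0, 7]
r1 m[φ1→X14] = [3, 6]
r1 m[φ1→X11] = [3, 6]
r1 m[φ2→X11] = [0, 8]
r1 m[φ3→X11] = [9, 8]
r1 m[φ4→X1] = [5, 4]
r1 m[φ5→X1] = [7, 3]
r1 m[X1→φ0] = [0, 0]
r1 m[X1→φ4] = [0, 0]
r1 m[X1→φ5] = [0, 0]
r1 m[X14→φ1] = [0, 0]
r1 m[X11→φ0] = [0, 0]
r1 m[X11→φ1] = [0, 0]
r1 m[X11→φ2] = [0, 0]
r1 m[X11→φ3] = [0, 0]
r2 m[φ0→X1] = [5, 0]
r2 m[φ0→X11] = [0, 7]
r2 m[φ1→X14] = [3, 6]
r2 m[φ1→X11] = [3, 6]
r2 m[φ2→X11] = [0, 8]
r2 m[φ3→X11] = [9, 8]
r2 m[φ4→X1] = [5, 4]
r2 m[φ5→X1] = [7, 3]
r2 m[X1→φ0] = [12, 7]
r2 m[X1→φ4] = [12, 3]
r2 m[X1→φ5] = [10, 4]
r2 m[X14→φ1] = [0, 0]
r2 m[X11→φ0] = [12, 22]
r2 m[X11→φ1] = [9, 23]
r2 m[X11→φ2] = [12, 21]
r2 m[X11→φ3] = [3, 21]
r3 m[φ0→X1] = [17, 12]
r3 m[φ0→X11] = [7, 14]
r3 m[φ1→X14] = [12, 15]
r3 m[φ1→X11] = [3, 6]
r3 m[φ2→X11] = [0, 8]
r3 m[φ3→X11] = [9, 8]
r3 m[φ4→X1] = [5, 4]
r3 m[φ5→X1] = [7, 3]
r3 m[X1→φ0] = [12, 7]
r3 m[X1→φ4] = [12, 3]
r3 m[X1→φ5] = [10, 4]
r3 m[X14→φ1] = [0, 0]
r3 m[X11→φ0] = [12, 22]
r3 m[X11→φ1] = [9, 23]
r3 m[X11→φ2] = [12, 21]
r3 m[X11→φ3] = [3, 21]
r4 m[φ0→X1] = [17, 12]
r4 m[φ0→X11] = [7, 14]
r4 m[φ1→X14] = [12, 15]
r4 m[φ1→X11] = [3, 6]
r4 m[φ2→X11] = [0, 8]
r4 m[φ3→X11] = [9, 8]
r4 m[φ4→X1] = [5, 4]
r4 m[φ5→X1] = [7, 3]
r4 m[X1→φ0] = [12, 7]
r4 m[X1→φ4] = [24, 15]
r4 m[X1→φ5] = [22, 16]
r4 m[X14→φ1] = [0, 0]
r4 m[X11→φ0] = [12, 22]
r4 m[X11→φ1] = [16, 30]
r4 m[X11→φ2] = [19, 28]
r4 m[X11→φ3] = [10, 28]
r5 m[φ0→X1] = [17, 12]
r5 m[φ0→X11] = [7, 14]
r5 m[φ1→X14] = [19, 22]
r5 m[φ1→X11] = [3, 6]
r5 m[φ2→X11] = [0, 8]
r5 m[φ3→X11] = [9, 8]
r5 m[φ4→X1] = [5, 4]
r5 m[φ5→X1] = [7, 3]
r5 m[X1→φ0] = [12, 7]
r5 m[X1→φ4] = [24, 15]
r5 m[X1→φ5] = [22, 16]
r5 m[X14→φ1] = [0, 0]
r5 m[X11→φ0] = [12, 22]
r5 m[X11→φ1] = [16, 30]
r5 m[X11→φ2] = [19, 28]
r5 m[X11→φ3] = [10, 28]
r6 m[φ0→X1] = [17, 12]
r6 m[φ0→X11] = [7, 14]
r6 m[φ1→X14] = [19, 22]
r6 m[φ1→X11] = [3, 6]
r6 m[φ2→X11] = [0, 8]
r6 m[φ3→X11] = [9, 8]
r6 m[φ4→X1] = [5, 4]
r6 m[φ5→X1] = [7, 3]
r6 m[X1→φ0] = [12, 7]
r6 m[X1→φ4] = [24, 15]
r6 m[X1→φ5] = [22, 16]
r6 m[X14→φ1] = [0, 0]
r6 m[X11→φ0] = [12, 22]
r6 m[X11→φ1] = [16, 30]
r6 m[X11→φ2] = [19, 28]
r6 m[X11→φ3] = [10, 28]
fixed point reached at round 6
traceback from X1: (X1=1, X14=0, X11=0), score=19

assignment: (X1=1, X14=0, X11=0); score = 19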